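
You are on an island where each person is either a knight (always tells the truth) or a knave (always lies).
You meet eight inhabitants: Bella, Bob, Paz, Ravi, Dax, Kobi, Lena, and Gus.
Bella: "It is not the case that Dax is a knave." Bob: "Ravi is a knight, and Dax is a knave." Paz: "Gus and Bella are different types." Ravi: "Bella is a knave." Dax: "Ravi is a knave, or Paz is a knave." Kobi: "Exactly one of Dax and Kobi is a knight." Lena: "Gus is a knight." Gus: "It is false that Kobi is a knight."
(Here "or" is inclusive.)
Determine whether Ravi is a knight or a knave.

Consistent assignments: {Bella=knave, Bob=knight, Paz=knight, Ravi=knight, Dax=knave, Kobi=knave, Lena=knight, Gus=knight}
In every consistent assignment, Ravi is a knight.

Ravi is a knight.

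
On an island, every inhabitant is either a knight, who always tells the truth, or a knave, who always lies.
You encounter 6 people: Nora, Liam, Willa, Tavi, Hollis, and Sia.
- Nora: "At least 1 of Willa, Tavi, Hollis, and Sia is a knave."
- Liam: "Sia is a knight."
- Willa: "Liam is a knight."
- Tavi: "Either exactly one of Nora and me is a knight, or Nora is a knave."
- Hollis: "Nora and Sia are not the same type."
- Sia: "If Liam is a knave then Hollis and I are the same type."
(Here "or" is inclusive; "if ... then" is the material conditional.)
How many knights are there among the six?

The unique consistent assignment is Nora=knave, Liam=knight, Willa=knight, Tavi=knight, Hollis=knight, Sia=knight.
That has 5 knights.

5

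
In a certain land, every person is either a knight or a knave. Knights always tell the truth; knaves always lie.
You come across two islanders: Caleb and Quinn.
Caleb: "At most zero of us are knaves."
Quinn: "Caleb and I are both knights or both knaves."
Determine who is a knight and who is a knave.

Caleb is a knight, so "at most zero of us are knaves" must be true — and it is.
Quinn (knight): "Caleb and I are both knights or both knaves" — true. ✓

Knights: Caleb and Quinn. Knaves: none.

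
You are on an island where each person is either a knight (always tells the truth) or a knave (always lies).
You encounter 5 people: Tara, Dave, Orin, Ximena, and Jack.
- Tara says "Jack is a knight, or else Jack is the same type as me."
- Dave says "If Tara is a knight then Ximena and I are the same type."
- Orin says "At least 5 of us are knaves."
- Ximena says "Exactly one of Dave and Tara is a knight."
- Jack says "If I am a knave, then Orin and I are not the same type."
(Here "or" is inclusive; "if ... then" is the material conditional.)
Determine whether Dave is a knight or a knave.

Consistent assignments: {Tara=knight, Dave=knave, Orin=knave, Ximena=knight, Jack=knight}
In every consistent assignment, Dave is a knave.

Dave is a knave.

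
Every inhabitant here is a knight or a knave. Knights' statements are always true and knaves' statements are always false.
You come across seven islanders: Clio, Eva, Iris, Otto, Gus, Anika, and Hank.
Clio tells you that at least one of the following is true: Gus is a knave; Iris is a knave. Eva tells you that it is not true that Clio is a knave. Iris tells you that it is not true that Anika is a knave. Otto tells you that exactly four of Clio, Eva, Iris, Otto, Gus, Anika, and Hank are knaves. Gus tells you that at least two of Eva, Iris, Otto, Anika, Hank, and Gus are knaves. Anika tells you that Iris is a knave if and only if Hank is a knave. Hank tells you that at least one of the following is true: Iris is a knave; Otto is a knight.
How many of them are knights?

4

The unique consistent assignment is Clio=knight, Eva=knight, Iris=knave, Otto=knave, Gus=knight, Anika=knave, Hank=knight.
That has 4 knights.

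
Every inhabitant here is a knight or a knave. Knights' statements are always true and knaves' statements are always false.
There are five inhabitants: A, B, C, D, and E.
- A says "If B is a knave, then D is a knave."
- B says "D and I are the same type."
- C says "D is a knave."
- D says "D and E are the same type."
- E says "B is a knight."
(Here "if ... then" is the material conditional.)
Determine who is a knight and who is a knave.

Knights: A, B, D, and E. Knaves: C.

A is a knight; "if B is a knave, then D is a knave" is true, as required.
B is a knight, and the claim "D and I are the same type" is indeed true.
C (knave): "D is a knave" — False. ✓
D is a knight, and the claim "D and E are the same type" is indeed true.
E (knight): "B is a knight" — true. ✓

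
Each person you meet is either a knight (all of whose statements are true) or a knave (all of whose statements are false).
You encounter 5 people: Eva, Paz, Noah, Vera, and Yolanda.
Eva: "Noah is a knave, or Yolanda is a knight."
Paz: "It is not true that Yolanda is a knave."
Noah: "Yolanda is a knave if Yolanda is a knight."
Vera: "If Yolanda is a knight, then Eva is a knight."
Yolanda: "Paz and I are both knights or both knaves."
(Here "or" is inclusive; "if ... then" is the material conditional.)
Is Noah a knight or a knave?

Consistent assignments: {Eva=knight, Paz=knight, Noah=knave, Vera=knight, Yolanda=knight}
In every consistent assignment, Noah is a knave.

Noah is a knave.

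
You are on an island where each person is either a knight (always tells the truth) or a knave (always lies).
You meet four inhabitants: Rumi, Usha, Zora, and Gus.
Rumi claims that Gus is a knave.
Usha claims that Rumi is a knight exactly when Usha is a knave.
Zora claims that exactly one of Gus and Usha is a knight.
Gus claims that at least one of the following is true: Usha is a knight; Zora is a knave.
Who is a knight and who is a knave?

Knights: Usha and Gus. Knaves: Rumi and Zora.

Rumi (knave): "Gus is a knave" — False. ✓
As a knight, Usha's statement "Rumi is a knight exactly when Usha is a knave" should be True; it is.
Since Zora is a knave, "exactly one of Gus and Usha is a knight" needs to be False, which holds.
Gus is a knight, and the claim "at least one of the following is true: Usha is a knight; Zora is a knave" is indeed True.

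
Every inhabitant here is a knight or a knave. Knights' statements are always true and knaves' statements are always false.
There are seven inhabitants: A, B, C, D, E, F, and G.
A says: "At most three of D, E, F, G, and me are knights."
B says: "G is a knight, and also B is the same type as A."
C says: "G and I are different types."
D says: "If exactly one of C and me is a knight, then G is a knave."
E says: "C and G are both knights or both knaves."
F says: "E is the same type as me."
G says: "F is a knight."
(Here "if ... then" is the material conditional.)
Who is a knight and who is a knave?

A is a knight, B is a knave, C is a knave, D is a knight, E is a knight, F is a knave, and G is a knave.

A (knight): "at most three of D, E, F, G, and me are knights" — true. ✓
B is a knave; "G is a knight, and also B is the same type as A" is False, as required.
C (knave): "G and I are different types" — False. ✓
D is a knight, so "if exactly one of C and me is a knight, then G is a knave" must be true — and it is.
E is a knight; "C and G are both knights or both knaves" is true, as required.
F is a knave, so "E is the same type as me" must be False — and it is.
G (knave): "F is a knight" — False. ✓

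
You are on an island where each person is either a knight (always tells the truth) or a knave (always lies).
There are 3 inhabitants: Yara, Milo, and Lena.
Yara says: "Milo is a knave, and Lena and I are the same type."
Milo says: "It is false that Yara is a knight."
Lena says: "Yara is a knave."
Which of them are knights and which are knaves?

Yara is a knave, and the claim "Milo is a knave, and Lena and I are the same type" is indeed False.
Milo (knight): "it is false that Yara is a knight" — true. ✓
Lena is a knight, so "Yara is a knave" must be true — and it is.

Yara is a knave, Milo is a knight, and Lena is a knight.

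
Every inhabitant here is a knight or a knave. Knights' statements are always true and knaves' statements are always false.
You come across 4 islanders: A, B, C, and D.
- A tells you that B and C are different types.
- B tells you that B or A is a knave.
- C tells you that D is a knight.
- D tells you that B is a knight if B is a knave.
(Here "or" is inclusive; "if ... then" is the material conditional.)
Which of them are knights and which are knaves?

A is a knave, B is a knight, C is a knight, and D is a knight.

A is a knave, so "B and C are different types" must be false — and it is.
B is a knight, so "B or A is a knave" must be true — and it is.
C is a knight; "D is a knight" is true, as required.
D is a knight, and the claim "B is a knight if B is a knave" is indeed true.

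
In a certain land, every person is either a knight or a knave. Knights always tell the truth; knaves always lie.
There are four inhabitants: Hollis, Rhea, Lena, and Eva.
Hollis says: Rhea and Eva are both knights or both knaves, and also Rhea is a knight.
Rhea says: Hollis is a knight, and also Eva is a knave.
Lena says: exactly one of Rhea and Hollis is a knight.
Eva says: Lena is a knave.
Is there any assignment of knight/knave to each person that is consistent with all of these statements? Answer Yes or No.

One consistent assignment: Hollis=knave, Rhea=knave, Lena=knave, Eva=knight.

Yes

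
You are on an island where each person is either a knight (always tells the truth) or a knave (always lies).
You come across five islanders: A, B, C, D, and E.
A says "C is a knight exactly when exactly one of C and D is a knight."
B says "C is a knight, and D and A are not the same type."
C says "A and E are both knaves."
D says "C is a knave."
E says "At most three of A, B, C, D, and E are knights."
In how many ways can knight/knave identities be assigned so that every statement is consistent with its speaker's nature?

1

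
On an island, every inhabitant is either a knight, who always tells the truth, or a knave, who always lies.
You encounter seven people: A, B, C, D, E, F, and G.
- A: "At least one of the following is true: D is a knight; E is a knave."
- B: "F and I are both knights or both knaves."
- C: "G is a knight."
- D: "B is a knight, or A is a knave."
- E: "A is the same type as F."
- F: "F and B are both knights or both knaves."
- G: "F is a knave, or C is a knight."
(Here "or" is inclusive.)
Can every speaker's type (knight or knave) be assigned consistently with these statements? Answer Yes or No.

Yes

One consistent assignment: A=knight, B=knight, C=knight, D=knight, E=knight, F=knight, G=knight.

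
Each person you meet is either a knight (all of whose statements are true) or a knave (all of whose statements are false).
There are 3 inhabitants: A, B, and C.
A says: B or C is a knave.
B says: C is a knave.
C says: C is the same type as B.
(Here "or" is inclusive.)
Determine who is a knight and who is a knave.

A is a knight, B is a knight, and C is a knave.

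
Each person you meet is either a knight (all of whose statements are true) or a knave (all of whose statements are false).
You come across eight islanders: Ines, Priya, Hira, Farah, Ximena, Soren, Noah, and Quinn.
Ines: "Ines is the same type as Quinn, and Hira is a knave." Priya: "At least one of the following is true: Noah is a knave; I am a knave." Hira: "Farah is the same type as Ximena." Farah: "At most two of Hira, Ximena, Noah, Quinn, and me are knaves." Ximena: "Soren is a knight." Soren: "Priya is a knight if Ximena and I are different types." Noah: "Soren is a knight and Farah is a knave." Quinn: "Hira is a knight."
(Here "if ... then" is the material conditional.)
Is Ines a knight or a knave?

Consistent assignments: {Ines=knave, Priya=knight, Hira=knight, Farah=knight, Ximena=knight, Soren=knight, Noah=knave, Quinn=knight}
In every consistent assignment, Ines is a knave.

Ines is a knave.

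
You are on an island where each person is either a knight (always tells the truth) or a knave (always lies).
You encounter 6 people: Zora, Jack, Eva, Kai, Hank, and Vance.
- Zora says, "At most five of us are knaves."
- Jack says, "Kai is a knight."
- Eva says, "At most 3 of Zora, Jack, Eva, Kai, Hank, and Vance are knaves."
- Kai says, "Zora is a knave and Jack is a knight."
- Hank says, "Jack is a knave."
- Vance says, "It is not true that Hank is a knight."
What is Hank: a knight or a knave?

Consistent assignments: {Zora=knight, Jack=knave, Eva=knight, Kai=knave, Hank=knight, Vance=knave}; {Zora=knight, Jack=knave, Eva=knave, Kai=knave, Hank=knight, Vance=knave}
In every consistent assignment, Hank is a knight.

Hank is a knight.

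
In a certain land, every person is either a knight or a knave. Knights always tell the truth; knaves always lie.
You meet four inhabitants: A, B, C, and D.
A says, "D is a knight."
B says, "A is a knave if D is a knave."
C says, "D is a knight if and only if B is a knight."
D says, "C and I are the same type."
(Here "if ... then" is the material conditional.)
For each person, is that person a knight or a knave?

Suppose A is a knave. Then A's statement "D is a knight" would have to be false. Checking the 8 ways to assign the others, none is consistent with every speaker.
(For instance, with B=knight, C=knight, D=knight, A's claim "D is a knight" comes out true where it would need to be false.)
So A must be a knight, making "D is a knight" true. Taking A=knight, B=knight, C=knight, D=knight, each remaining statement checks out:
  B (knight): "A is a knave if D is a knave" — true. ✓
  C (knight): "D is a knight if and only if B is a knight" — true. ✓
  D (knight): "C and I are the same type" — true. ✓
This is the unique consistent assignment.

Knights: A, B, C, and D. Knaves: none.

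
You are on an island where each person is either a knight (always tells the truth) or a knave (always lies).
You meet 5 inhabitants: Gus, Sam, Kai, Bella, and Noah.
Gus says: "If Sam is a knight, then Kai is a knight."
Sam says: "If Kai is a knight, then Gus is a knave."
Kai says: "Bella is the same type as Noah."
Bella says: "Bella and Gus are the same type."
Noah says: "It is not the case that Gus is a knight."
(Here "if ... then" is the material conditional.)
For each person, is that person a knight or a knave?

Suppose Gus is a knave. Then Gus's statement "if Sam is a knight, then Kai is a knight" would have to be false. Checking the 16 ways to assign the others, none is consistent with every speaker.
(For instance, with Sam=knave, Kai=knight, Bella=knave, Noah=knave, Gus's claim "if Sam is a knight, then Kai is a knight" comes out true where it would need to be false.)
So Gus must be a knight, making "if Sam is a knight, then Kai is a knight" true. Taking Gus=knight, Sam=knave, Kai=knight, Bella=knave, Noah=knave, each remaining statement checks out:
  Sam (knave): "if Kai is a knight, then Gus is a knave" — false. ✓
  Kai (knight): "Bella is the same type as Noah" — true. ✓
  Bella (knave): "Bella and Gus are the same type" — false. ✓
  Noah (knave): "it is not the case that Gus is a knight" — false. ✓
This is the unique consistent assignment.

Gus is a knight, Sam is a knave, Kai is a knight, Bella is a knave, and Noah is a knave.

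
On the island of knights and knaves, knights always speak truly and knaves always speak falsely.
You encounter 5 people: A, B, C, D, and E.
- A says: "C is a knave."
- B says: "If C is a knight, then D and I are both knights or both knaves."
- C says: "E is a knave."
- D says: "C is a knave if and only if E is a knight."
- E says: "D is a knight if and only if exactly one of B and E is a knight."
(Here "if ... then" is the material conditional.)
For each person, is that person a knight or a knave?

A is a knave, B is a knave, C is a knight, D is a knight, and E is a knave.

A is a knave, so "C is a knave" must be false — and it is.
As a knave, B's statement "if C is a knight, then D and I are both knights or both knaves" should be false; it is.
Since C is a knight, "E is a knave" needs to be True, which holds.
D is a knight; "C is a knave if and only if E is a knight" is True, as required.
E (knave): "D is a knight if and only if exactly one of B and E is a knight" — false. ✓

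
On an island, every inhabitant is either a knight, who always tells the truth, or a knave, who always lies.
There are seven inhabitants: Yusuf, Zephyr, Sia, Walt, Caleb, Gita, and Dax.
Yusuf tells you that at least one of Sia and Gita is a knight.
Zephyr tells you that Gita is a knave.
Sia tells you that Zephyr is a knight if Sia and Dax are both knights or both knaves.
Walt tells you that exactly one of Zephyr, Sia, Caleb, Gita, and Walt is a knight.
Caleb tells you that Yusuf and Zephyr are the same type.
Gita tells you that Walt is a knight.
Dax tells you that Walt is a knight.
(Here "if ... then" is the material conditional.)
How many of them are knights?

4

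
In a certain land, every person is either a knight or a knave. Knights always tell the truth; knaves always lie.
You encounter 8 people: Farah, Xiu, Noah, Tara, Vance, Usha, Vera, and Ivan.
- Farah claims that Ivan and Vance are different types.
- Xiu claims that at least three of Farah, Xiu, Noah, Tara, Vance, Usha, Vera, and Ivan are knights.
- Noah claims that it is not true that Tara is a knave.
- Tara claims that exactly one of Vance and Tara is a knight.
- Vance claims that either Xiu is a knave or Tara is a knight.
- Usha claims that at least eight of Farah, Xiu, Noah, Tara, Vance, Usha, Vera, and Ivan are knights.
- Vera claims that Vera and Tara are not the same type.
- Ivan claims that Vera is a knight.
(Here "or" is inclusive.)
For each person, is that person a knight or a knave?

Farah is a knight, Xiu is a knight, Noah is a knave, Tara is a knave, Vance is a knave, Usha is a knave, Vera is a knight, and Ivan is a knight.

Farah is a knight, so "Ivan and Vance are different types" must be true — and it is.
Since Xiu is a knight, "at least three of Farah, Xiu, Noah, Tara, Vance, Usha, Vera, and Ivan are knights" needs to be true, which holds.
Since Noah is a knave, "it is not true that Tara is a knave" needs to be False, which holds.
Tara is a knave; "exactly one of Vance and Tara is a knight" is False, as required.
Vance is a knave, and the claim "either Xiu is a knave or Tara is a knight" is indeed False.
Usha (knave): "at least eight of Farah, Xiu, Noah, Tara, Vance, Usha, Vera, and Ivan are knights" — False. ✓
Vera is a knight, and the claim "Vera and Tara are not the same type" is indeed true.
As a knight, Ivan's statement "Vera is a knight" should be true; it is.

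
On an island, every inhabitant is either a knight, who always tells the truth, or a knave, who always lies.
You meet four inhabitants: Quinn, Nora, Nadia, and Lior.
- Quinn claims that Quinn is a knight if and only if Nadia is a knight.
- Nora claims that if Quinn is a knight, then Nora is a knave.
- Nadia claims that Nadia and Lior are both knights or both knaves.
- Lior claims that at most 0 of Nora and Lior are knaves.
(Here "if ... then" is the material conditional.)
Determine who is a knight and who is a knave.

Quinn is a knave; "Quinn is a knight if and only if Nadia is a knight" is false, as required.
Nora is a knight; "if Quinn is a knight, then Nora is a knave" is true, as required.
Nadia is a knight; "Nadia and Lior are both knights or both knaves" is true, as required.
Lior is a knight, so "at most 0 of Nora and Lior are knaves" must be true — and it is.

Quinn is a knave, Nora is a knight, Nadia is a knight, and Lior is a knight.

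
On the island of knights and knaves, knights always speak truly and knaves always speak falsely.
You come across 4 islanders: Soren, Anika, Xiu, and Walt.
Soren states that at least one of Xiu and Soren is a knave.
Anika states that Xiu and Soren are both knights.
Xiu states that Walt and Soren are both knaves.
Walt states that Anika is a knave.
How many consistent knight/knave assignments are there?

1

Consistent assignments:
  Soren=knight, Anika=knave, Xiu=knave, Walt=knight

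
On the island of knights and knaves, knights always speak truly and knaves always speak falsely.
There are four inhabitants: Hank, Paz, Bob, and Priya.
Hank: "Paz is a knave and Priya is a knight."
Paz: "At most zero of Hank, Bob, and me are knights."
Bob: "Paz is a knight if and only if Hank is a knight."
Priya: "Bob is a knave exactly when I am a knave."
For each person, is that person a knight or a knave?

Knights: Bob. Knaves: Hank, Paz, and Priya.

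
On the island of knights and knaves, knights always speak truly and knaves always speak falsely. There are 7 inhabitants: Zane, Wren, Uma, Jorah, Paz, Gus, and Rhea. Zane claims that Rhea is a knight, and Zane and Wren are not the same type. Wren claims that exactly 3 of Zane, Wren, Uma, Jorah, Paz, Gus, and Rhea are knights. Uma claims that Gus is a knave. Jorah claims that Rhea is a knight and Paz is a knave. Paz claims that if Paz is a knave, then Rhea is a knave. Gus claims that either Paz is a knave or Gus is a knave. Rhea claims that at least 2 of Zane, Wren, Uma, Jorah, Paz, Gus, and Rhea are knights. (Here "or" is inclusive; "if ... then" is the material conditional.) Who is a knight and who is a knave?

Zane is a knight, Wren is a knave, Uma is a knave, Jorah is a knight, Paz is a knave, Gus is a knight, and Rhea is a knight.

Zane is a knight; "Rhea is a knight, and Zane and Wren are not the same type" is true, as required.
Wren is a knave; "exactly 3 of Zane, Wren, Uma, Jorah, Paz, Gus, and Rhea are knights" is false, as required.
Uma (knave): "Gus is a knave" — false. ✓
Jorah (knight): "Rhea is a knight and Paz is a knave" — true. ✓
As a knave, Paz's statement "if Paz is a knave, then Rhea is a knave" should be false; it is.
Since Gus is a knight, "either Paz is a knave or Gus is a knave" needs to be true, which holds.
Rhea is a knight; "at least 2 of Zane, Wren, Uma, Jorah, Paz, Gus, and Rhea are knights" is true, as required.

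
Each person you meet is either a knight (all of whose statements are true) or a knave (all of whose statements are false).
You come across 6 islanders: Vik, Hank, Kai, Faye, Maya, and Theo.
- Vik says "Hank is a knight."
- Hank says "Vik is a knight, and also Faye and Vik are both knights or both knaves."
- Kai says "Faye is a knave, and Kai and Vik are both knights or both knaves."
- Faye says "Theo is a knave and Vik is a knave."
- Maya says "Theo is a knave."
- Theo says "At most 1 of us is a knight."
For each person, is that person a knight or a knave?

Vik is a knave; "Hank is a knight" is False, as required.
As a knave, Hank's statement "Vik is a knight, and also Faye and Vik are both knights or both knaves" should be False; it is.
Since Kai is a knave, "Faye is a knave, and Kai and Vik are both knights or both knaves" needs to be False, which holds.
Faye is a knight; "Theo is a knave and Vik is a knave" is true, as required.
Maya is a knight, and the claim "Theo is a knave" is indeed true.
Theo is a knave, so "at most 1 of us is a knight" must be False — and it is.

Vik is a knave, Hank is a knave, Kai is a knave, Faye is a knight, Maya is a knight, and Theo is a knave.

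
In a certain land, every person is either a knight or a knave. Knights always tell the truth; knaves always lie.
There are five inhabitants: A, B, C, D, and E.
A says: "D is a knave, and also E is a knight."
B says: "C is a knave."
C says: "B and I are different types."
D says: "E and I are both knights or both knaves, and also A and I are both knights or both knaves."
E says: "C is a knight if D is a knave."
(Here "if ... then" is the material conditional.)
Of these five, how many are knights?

3

The unique consistent assignment is A=knight, B=knave, C=knight, D=knave, E=knight.
That has 3 knights.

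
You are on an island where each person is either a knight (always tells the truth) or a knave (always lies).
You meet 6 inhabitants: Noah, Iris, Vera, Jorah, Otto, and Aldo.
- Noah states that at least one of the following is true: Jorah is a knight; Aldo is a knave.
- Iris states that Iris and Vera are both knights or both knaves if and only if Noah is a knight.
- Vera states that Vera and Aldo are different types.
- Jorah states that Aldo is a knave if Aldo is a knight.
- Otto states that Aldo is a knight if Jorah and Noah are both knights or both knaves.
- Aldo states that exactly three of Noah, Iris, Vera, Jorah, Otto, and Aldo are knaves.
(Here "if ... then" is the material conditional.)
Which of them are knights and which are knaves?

Noah is a knight, Iris is a knight, Vera is a knight, Jorah is a knight, Otto is a knave, and Aldo is a knave.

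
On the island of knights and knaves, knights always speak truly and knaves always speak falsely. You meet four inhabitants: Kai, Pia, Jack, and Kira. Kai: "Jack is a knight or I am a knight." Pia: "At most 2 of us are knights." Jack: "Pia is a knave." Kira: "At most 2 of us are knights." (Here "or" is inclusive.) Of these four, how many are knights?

2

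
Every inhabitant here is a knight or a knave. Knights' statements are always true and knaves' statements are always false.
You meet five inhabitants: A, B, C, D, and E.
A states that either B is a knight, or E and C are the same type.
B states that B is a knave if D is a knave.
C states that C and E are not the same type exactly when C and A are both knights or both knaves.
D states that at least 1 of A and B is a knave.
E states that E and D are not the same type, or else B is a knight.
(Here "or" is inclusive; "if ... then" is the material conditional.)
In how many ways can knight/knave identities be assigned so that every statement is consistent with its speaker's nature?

0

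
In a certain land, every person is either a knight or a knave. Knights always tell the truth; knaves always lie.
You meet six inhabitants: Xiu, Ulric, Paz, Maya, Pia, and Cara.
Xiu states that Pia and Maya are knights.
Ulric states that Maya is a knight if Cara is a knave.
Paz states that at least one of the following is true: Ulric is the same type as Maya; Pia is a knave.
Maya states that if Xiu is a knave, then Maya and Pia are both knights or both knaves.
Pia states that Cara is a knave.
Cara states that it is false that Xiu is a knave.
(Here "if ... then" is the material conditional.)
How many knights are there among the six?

2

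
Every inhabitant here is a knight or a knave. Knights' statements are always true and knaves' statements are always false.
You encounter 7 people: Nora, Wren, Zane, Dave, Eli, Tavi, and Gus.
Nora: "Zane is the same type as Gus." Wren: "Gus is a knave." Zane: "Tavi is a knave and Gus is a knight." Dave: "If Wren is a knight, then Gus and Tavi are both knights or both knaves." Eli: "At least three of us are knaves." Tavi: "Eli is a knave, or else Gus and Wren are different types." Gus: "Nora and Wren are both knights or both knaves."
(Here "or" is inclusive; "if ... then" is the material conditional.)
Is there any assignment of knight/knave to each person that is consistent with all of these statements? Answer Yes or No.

Yes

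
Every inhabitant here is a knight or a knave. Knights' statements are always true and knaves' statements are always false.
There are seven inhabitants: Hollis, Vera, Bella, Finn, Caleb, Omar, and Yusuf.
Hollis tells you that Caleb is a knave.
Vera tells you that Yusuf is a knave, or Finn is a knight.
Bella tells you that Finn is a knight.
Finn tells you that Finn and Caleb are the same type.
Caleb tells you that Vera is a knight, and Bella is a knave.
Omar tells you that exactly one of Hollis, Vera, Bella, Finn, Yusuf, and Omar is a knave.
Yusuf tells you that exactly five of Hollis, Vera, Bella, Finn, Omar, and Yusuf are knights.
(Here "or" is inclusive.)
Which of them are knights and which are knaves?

Hollis is a knave, Vera is a knight, Bella is a knave, Finn is a knave, Caleb is a knight, Omar is a knave, and Yusuf is a knave.

Since Hollis is a knave, "Caleb is a knave" needs to be False, which holds.
Vera is a knight, so "Yusuf is a knave, or Finn is a knight" must be True — and it is.
As a knave, Bella's statement "Finn is a knight" should be False; it is.
As a knave, Finn's statement "Finn and Caleb are the same type" should be False; it is.
Caleb is a knight, so "Vera is a knight, and Bella is a knave" must be True — and it is.
As a knave, Omar's statement "exactly one of Hollis, Vera, Bella, Finn, Yusuf, and Omar is a knave" should be False; it is.
Yusuf is a knave, so "exactly five of Hollis, Vera, Bella, Finn, Omar, and Yusuf are knights" must be False — and it is.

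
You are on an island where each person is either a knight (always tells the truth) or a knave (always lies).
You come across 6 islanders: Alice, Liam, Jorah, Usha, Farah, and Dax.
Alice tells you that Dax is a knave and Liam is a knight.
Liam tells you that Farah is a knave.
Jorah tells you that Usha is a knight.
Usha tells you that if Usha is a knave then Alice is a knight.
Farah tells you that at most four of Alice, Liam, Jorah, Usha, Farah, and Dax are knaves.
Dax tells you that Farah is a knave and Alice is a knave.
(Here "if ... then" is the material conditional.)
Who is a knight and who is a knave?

Knights: Jorah, Usha, and Farah. Knaves: Alice, Liam, and Dax.

Alice (knave): "Dax is a knave and Liam is a knight" — false. ✓
Liam is a knave, so "Farah is a knave" must be false — and it is.
Since Jorah is a knight, "Usha is a knight" needs to be true, which holds.
Usha is a knight, and the claim "if Usha is a knave then Alice is a knight" is indeed true.
Since Farah is a knight, "at most four of Alice, Liam, Jorah, Usha, Farah, and Dax are knaves" needs to be true, which holds.
Dax is a knave, and the claim "Farah is a knave and Alice is a knave" is indeed false.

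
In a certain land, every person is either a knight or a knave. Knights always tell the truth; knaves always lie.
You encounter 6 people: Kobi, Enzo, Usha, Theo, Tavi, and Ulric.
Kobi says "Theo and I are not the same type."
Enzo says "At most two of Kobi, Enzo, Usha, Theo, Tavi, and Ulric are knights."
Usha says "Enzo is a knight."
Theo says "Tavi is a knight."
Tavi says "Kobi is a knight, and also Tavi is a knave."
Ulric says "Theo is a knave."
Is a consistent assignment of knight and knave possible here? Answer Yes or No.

No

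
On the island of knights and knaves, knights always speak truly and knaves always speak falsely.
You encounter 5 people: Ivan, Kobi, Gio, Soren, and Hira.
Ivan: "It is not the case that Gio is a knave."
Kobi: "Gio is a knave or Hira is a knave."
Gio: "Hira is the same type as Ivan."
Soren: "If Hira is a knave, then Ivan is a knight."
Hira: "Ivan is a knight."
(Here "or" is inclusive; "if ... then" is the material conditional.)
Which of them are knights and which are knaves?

Ivan is a knight, Kobi is a knave, Gio is a knight, Soren is a knight, and Hira is a knight.

Since Ivan is a knight, "it is not the case that Gio is a knave" needs to be True, which holds.
Kobi is a knave, so "Gio is a knave or Hira is a knave" must be false — and it is.
Gio is a knight, and the claim "Hira is the same type as Ivan" is indeed True.
Soren is a knight; "if Hira is a knave, then Ivan is a knight" is True, as required.
As a knight, Hira's statement "Ivan is a knight" should be True; it is.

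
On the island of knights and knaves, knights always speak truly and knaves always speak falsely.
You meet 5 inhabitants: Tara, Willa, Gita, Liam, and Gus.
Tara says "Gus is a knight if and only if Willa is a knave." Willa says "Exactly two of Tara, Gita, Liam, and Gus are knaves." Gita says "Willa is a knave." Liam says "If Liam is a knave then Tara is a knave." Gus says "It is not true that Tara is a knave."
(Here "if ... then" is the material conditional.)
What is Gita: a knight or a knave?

Gita is a knight.

Consistent assignments: {Tara=knight, Willa=knave, Gita=knight, Liam=knight, Gus=knight}; {Tara=knight, Willa=knave, Gita=knight, Liam=knave, Gus=knight}
In every consistent assignment, Gita is a knight.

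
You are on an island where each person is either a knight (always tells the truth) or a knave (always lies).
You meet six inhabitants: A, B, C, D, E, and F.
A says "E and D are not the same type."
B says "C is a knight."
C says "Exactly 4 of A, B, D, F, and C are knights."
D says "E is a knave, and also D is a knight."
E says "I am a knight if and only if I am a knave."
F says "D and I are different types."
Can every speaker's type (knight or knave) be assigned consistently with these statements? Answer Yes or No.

Yes

One consistent assignment: A=knave, B=knave, C=knave, D=knave, E=knave, F=knight.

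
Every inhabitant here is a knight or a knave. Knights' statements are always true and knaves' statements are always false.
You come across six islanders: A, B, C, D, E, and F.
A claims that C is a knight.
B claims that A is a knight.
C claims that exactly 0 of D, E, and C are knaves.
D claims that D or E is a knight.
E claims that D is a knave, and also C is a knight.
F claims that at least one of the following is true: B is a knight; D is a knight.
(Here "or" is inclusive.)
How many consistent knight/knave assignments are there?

2

Consistent assignments:
  A=knave, B=knave, C=knave, D=knight, E=knave, F=knight
  A=knave, B=knave, C=knave, D=knave, E=knave, F=knave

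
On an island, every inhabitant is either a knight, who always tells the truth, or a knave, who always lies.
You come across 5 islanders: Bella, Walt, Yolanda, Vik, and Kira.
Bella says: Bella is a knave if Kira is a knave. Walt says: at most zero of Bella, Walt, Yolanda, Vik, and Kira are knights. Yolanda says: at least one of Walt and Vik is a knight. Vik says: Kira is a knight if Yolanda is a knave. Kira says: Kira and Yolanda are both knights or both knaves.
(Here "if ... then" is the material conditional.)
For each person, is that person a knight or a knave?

Suppose Bella is a knave. Then Bella's statement "Bella is a knave if Kira is a knave" would have to be false. Checking the 16 ways to assign the others, none is consistent with every speaker.
(For instance, with Walt=knave, Yolanda=knight, Vik=knight, Kira=knight, Bella's claim "Bella is a knave if Kira is a knave" comes out true where it would need to be false.)
So Bella must be a knight, making "Bella is a knave if Kira is a knave" true. Taking Bella=knight, Walt=knave, Yolanda=knight, Vik=knight, Kira=knight, each remaining statement checks out:
  Walt (knave): "at most zero of Bella, Walt, Yolanda, Vik, and Kira are knights" — false. ✓
  Yolanda (knight): "at least one of Walt and Vik is a knight" — true. ✓
  Vik (knight): "Kira is a knight if Yolanda is a knave" — true. ✓
  Kira (knight): "Kira and Yolanda are both knights or both knaves" — true. ✓
This is the unique consistent assignment.

Bella is a knight, Walt is a knave, Yolanda is a knight, Vik is a knight, and Kira is a knight.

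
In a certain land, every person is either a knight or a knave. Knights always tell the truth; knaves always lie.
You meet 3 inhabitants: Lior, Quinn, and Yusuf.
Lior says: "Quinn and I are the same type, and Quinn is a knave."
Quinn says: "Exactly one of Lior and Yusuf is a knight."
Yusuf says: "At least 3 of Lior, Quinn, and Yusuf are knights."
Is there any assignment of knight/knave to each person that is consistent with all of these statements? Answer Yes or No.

No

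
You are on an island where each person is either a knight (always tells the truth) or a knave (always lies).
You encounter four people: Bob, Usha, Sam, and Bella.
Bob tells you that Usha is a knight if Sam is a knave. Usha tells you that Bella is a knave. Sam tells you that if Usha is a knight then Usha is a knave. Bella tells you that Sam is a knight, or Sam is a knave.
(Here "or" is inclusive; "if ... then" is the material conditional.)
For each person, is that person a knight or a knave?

Bob is a knight, Usha is a knave, Sam is a knight, and Bella is a knight.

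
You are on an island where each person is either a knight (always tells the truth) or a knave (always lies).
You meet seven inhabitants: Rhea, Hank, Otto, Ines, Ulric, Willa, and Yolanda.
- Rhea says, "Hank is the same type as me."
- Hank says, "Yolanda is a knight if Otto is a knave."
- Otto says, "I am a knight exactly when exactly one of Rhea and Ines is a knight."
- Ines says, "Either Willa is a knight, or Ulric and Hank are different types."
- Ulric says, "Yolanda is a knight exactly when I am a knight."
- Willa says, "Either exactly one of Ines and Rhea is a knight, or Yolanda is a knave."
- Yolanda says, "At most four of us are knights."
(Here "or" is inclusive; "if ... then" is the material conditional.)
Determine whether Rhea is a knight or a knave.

Rhea is a knave.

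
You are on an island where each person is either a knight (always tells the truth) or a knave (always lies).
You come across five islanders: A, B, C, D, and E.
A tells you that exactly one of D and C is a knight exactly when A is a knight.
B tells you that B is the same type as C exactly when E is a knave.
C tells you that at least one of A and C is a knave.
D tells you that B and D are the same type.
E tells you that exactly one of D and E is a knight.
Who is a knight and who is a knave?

As a knave, A's statement "exactly one of D and C is a knight exactly when A is a knight" should be False; it is.
B is a knight; "B is the same type as C exactly when E is a knave" is true, as required.
C (knight): "at least one of A and C is a knave" — true. ✓
Since D is a knave, "B and D are the same type" needs to be False, which holds.
E is a knave, so "exactly one of D and E is a knight" must be False — and it is.

Knights: B and C. Knaves: A, D, and E.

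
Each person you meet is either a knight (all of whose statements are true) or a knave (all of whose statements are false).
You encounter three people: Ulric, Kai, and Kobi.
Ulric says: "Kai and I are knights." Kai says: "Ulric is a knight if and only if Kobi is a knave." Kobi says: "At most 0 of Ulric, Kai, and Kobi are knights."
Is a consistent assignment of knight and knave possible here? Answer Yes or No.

One consistent assignment: Ulric=knight, Kai=knight, Kobi=knave.

Yes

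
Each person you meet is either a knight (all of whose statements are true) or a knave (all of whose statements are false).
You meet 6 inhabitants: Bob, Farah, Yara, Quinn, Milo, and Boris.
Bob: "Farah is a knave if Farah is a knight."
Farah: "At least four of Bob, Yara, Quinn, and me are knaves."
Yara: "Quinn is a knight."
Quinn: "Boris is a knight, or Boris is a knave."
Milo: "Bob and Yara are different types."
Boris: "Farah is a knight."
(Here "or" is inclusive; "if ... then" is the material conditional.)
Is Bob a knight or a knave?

Bob is a knight.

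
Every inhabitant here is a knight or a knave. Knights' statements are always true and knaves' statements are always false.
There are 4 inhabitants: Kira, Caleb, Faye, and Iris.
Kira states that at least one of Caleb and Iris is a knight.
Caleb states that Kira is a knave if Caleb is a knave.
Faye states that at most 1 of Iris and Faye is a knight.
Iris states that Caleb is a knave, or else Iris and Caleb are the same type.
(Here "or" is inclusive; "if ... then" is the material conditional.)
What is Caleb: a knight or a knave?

Caleb is a knight.

Consistent assignments: {Kira=knight, Caleb=knight, Faye=knight, Iris=knave}
In every consistent assignment, Caleb is a knight.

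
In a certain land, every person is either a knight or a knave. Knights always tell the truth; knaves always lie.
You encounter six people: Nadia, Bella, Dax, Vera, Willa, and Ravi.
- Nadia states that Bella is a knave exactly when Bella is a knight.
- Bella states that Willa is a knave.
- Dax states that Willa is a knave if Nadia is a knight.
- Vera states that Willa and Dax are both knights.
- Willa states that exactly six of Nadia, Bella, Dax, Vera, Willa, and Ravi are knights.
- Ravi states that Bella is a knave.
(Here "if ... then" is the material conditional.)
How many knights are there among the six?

The unique consistent assignment is Nadia=knave, Bella=knight, Dax=knight, Vera=knave, Willa=knave, Ravi=knave.
That has 2 knights.

2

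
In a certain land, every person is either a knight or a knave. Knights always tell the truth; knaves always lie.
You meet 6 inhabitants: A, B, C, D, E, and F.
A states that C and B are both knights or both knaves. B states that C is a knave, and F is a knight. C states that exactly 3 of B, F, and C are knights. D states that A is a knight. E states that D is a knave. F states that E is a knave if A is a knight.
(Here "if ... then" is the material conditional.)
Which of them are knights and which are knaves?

Knights: B, E, and F. Knaves: A, C, and D.

A is a knave, so "C and B are both knights or both knaves" must be false — and it is.
B is a knight, and the claim "C is a knave, and F is a knight" is indeed True.
Since C is a knave, "exactly 3 of B, F, and C are knights" needs to be false, which holds.
Since D is a knave, "A is a knight" needs to be false, which holds.
E (knight): "D is a knave" — True. ✓
F (knight): "E is a knave if A is a knight" — True. ✓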